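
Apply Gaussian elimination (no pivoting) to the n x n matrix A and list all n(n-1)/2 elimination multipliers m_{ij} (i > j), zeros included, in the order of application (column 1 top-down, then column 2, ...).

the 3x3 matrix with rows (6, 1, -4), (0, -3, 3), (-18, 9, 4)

Forward elimination:
R2: entry in column 1 is already 0 -> m_{21} = 0 (no row operation needed)
R3 <- R3 - (-3)*R1:  [  0  12  -8 ]
R3 <- R3 - (-4)*R2:  [ 0  0  4 ]
Multipliers (in order of application): m_{21} = 0, m_{31} = -3, m_{32} = -4

multipliers: 0, -3, -4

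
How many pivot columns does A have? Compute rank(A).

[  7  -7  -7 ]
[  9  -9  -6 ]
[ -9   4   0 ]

Row reduction:
R2 <- R2 - (9/7)*R1:  [ 0  0  3 ]
R3 <- R3 - (-9/7)*R1:  [  0  -5  -9 ]
R2 <-> R3   (pivot in column 2 was zero)
[ 7  -7  -7 ]
[ 0  -5  -9 ]
[ 0   0   3 ]
Row echelon form:
[ 7  -7  -7 ]
[ 0  -5  -9 ]
[ 0   0   3 ]
Nonzero rows / pivot columns: 3

rank(A) = 3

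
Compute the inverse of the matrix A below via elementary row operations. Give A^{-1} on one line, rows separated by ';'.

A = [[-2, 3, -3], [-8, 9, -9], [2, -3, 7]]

inverse = [3/2 -1/2 0; 19/12 -1/3 1/4; 1/4 0 1/4]

Gauss-Jordan on [A | I]:
R1 <- (1/-2)*R1:  [    1  -3/2   3/2  |  -1/2     0     0 ]
R2 <- R2 - (-8)*R1:  [  0  -3   3  |  -4   1   0 ]
R3 <- R3 - (2)*R1:  [ 0  0  4  |  1  0  1 ]
R2 <- (1/-3)*R2:  [    0     1    -1  |   4/3  -1/3     0 ]
R1 <- R1 - (-3/2)*R2:  [    1     0     0  |   3/2  -1/2     0 ]
R3 <- (1/4)*R3:  [   0    0    1  |  1/4    0  1/4 ]
R2 <- R2 - (-1)*R3:  [     0      1      0  |  19/12   -1/3    1/4 ]
Right block of [I | A^{-1}] is the inverse:
[   3/2  -1/2    0 ]
[ 19/12  -1/3  1/4 ]
[   1/4     0  1/4 ]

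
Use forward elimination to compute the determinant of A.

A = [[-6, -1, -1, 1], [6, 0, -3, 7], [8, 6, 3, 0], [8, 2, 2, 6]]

Forward elimination:
R2 <- R2 - (-1)*R1:  [  0  -1  -4   8 ]
R3 <- R3 - (-4/3)*R1:  [    0  14/3   5/3   4/3 ]
R4 <- R4 - (-4/3)*R1:  [    0   2/3   2/3  22/3 ]
R3 <- R3 - (-14/3)*R2:  [     0      0    -17  116/3 ]
R4 <- R4 - (-2/3)*R2:  [    0     0    -2  38/3 ]
R4 <- R4 - (2/17)*R3:  [      0       0       0  138/17 ]
Upper-triangular form:
[ -6  -1   -1       1 ]
[  0  -1   -4       8 ]
[  0   0  -17   116/3 ]
[  0   0    0  138/17 ]
det(A) = (-1)^0 * (-6) * (-1) * (-17) * (138/17) = -828  (0 row swaps -> sign +1)

det(A) = -828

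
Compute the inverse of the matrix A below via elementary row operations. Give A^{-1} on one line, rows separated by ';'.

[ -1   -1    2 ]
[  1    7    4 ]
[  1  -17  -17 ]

Gauss-Jordan on [A | I]:
R1 <- (1/-1)*R1:  [  1   1  -2  |  -1   0   0 ]
R2 <- R2 - (1)*R1:  [ 0  6  6  |  1  1  0 ]
R3 <- R3 - (1)*R1:  [   0  -18  -15  |    1    0    1 ]
R2 <- (1/6)*R2:  [   0    1    1  |  1/6  1/6    0 ]
R1 <- R1 - (1)*R2:  [    1     0    -3  |  -7/6  -1/6     0 ]
R3 <- R3 - (-18)*R2:  [ 0  0  3  |  4  3  1 ]
R3 <- (1/3)*R3:  [   0    0    1  |  4/3    1  1/3 ]
R1 <- R1 - (-3)*R3:  [    1     0     0  |  17/6  17/6     1 ]
R2 <- R2 - (1)*R3:  [    0     1     0  |  -7/6  -5/6  -1/3 ]
Right block of [I | A^{-1}] is the inverse:
[ 17/6  17/6     1 ]
[ -7/6  -5/6  -1/3 ]
[  4/3     1   1/3 ]

inverse = [17/6 17/6 1; -7/6 -5/6 -1/3; 4/3 1 1/3]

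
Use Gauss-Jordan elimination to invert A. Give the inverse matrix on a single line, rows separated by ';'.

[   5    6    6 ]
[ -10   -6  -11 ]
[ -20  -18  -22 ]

inverse = [-11/5 4/5 -1; 0 1/3 -1/6; 2 -1 1]

Gauss-Jordan on [A | I]:
R1 <- (1/5)*R1:  [   1  6/5  6/5  |  1/5    0    0 ]
R2 <- R2 - (-10)*R1:  [ 0  6  1  |  2  1  0 ]
R3 <- R3 - (-20)*R1:  [ 0  6  2  |  4  0  1 ]
R2 <- (1/6)*R2:  [   0    1  1/6  |  1/3  1/6    0 ]
R1 <- R1 - (6/5)*R2:  [    1     0     1  |  -1/5  -1/5     0 ]
R3 <- R3 - (6)*R2:  [  0   0   1  |   2  -1   1 ]
R1 <- R1 - (1)*R3:  [     1      0      0  |  -11/5    4/5     -1 ]
R2 <- R2 - (1/6)*R3:  [    0     1     0  |     0   1/3  -1/6 ]
Right block of [I | A^{-1}] is the inverse:
[ -11/5  4/5    -1 ]
[     0  1/3  -1/6 ]
[     2   -1     1 ]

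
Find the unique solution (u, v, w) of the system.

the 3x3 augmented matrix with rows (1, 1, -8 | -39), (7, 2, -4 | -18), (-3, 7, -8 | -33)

(0, 1, 5)

Forward elimination on [A|b]:
R2 <- R2 - (7)*R1:  [   0   -5   52  255 ]
R3 <- R3 - (-3)*R1:  [    0    10   -32  -150 ]
R3 <- R3 - (-2)*R2:  [   0    0   72  360 ]
Row echelon form:
[ 1   1  -8  |  -39 ]
[ 0  -5  52  |  255 ]
[ 0   0  72  |  360 ]
Back-substitution:
w = (360) / 72 = 5
v = (255 - (52)*(5)) / -5 = 1
u = (-39 - (1)*(1) - (-8)*(5)) / 1 = 0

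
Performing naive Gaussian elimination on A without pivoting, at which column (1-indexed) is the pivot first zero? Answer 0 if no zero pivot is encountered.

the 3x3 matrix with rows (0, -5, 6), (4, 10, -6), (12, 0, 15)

Naive forward elimination:
Pivot entry (1,1) is zero but row 2 has 4 in column 1 -> naive elimination stops; a row interchange (e.g. R1 <-> R2) would be required here.

first zero-pivot column = 1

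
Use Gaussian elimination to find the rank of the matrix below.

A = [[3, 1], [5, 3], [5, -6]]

Row reduction:
R2 <- R2 - (5/3)*R1:  [   0  4/3 ]
R3 <- R3 - (5/3)*R1:  [     0  -23/3 ]
R3 <- R3 - (-23/4)*R2:  [ 0  0 ]
Row echelon form:
[ 3    1 ]
[ 0  4/3 ]
[ 0    0 ]
Nonzero rows / pivot columns: 2

rank(A) = 2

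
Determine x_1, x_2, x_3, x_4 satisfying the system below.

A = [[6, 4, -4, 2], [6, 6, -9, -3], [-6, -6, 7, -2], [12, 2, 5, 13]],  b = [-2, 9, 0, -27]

Forward elimination on [A|b]:
R2 <- R2 - (1)*R1:  [  0   2  -5  -5  11 ]
R3 <- R3 - (-1)*R1:  [  0  -2   3   0  -2 ]
R4 <- R4 - (2)*R1:  [   0   -6   13    9  -23 ]
R3 <- R3 - (-1)*R2:  [  0   0  -2  -5   9 ]
R4 <- R4 - (-3)*R2:  [  0   0  -2  -6  10 ]
R4 <- R4 - (1)*R3:  [  0   0   0  -1   1 ]
Row echelon form:
[ 6  4  -4   2  |  -2 ]
[ 0  2  -5  -5  |  11 ]
[ 0  0  -2  -5  |   9 ]
[ 0  0   0  -1  |   1 ]
Back-substitution:
x_4 = (1) / -1 = -1
x_3 = (9 - (-5)*(-1)) / -2 = -2
x_2 = (11 - (-5)*(-2) - (-5)*(-1)) / 2 = -2
x_1 = (-2 - (4)*(-2) - (-4)*(-2) - (2)*(-1)) / 6 = 0

(0, -2, -2, -1)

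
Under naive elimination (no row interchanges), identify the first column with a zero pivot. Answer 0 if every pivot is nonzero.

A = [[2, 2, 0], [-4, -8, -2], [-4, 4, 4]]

Naive forward elimination:
R2 <- R2 - (-2)*R1:  [  0  -4  -2 ]
R3 <- R3 - (-2)*R1:  [ 0  8  4 ]
R3 <- R3 - (-2)*R2:  [ 0  0  0 ]
Matrix at this point:
[ 2   2   0 ]
[ 0  -4  -2 ]
[ 0   0   0 ]
Pivot entry (3,3) in the last row is zero and there are no rows below to swap with -> zero pivot in column 3 (A is singular).

first zero-pivot column = 3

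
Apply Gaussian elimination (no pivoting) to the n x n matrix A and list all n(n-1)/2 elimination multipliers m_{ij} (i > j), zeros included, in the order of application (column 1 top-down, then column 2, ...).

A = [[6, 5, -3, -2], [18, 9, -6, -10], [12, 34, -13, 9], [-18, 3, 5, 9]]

Forward elimination:
R2 <- R2 - (3)*R1:  [  0  -6   3  -4 ]
R3 <- R3 - (2)*R1:  [  0  24  -7  13 ]
R4 <- R4 - (-3)*R1:  [  0  18  -4   3 ]
R3 <- R3 - (-4)*R2:  [  0   0   5  -3 ]
R4 <- R4 - (-3)*R2:  [  0   0   5  -9 ]
R4 <- R4 - (1)*R3:  [  0   0   0  -6 ]
Multipliers (in order of application): m_{21} = 3, m_{31} = 2, m_{41} = -3, m_{32} = -4, m_{42} = -3, m_{43} = 1

multipliers: 3, 2, -3, -4, -3, 1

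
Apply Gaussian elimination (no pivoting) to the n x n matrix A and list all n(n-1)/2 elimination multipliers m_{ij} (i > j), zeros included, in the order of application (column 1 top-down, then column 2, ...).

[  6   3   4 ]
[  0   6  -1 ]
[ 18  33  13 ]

Forward elimination:
R2: entry in column 1 is already 0 -> m_{21} = 0 (no row operation needed)
R3 <- R3 - (3)*R1:  [  0  24   1 ]
R3 <- R3 - (4)*R2:  [ 0  0  5 ]
Multipliers (in order of application): m_{21} = 0, m_{31} = 3, m_{32} = 4

multipliers: 0, 3, 4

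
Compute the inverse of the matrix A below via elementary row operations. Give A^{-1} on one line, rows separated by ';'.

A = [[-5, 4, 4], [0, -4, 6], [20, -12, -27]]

inverse = [-9/5 -3/5 -2/5; -6/5 -11/20 -3/10; -4/5 -1/5 -1/5]

Gauss-Jordan on [A | I]:
R1 <- (1/-5)*R1:  [    1  -4/5  -4/5  |  -1/5     0     0 ]
R3 <- R3 - (20)*R1:  [   0    4  -11  |    4    0    1 ]
R2 <- (1/-4)*R2:  [    0     1  -3/2  |     0  -1/4     0 ]
R1 <- R1 - (-4/5)*R2:  [    1     0    -2  |  -1/5  -1/5     0 ]
R3 <- R3 - (4)*R2:  [  0   0  -5  |   4   1   1 ]
R3 <- (1/-5)*R3:  [    0     0     1  |  -4/5  -1/5  -1/5 ]
R1 <- R1 - (-2)*R3:  [    1     0     0  |  -9/5  -3/5  -2/5 ]
R2 <- R2 - (-3/2)*R3:  [      0       1       0  |    -6/5  -11/20   -3/10 ]
Right block of [I | A^{-1}] is the inverse:
[ -9/5    -3/5   -2/5 ]
[ -6/5  -11/20  -3/10 ]
[ -4/5    -1/5   -1/5 ]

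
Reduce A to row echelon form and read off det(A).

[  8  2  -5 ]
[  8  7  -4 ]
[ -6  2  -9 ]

Forward elimination:
R2 <- R2 - (1)*R1:  [ 0  5  1 ]
R3 <- R3 - (-3/4)*R1:  [     0    7/2  -51/4 ]
R3 <- R3 - (7/10)*R2:  [       0        0  -269/20 ]
Upper-triangular form:
[ 8  2       -5 ]
[ 0  5        1 ]
[ 0  0  -269/20 ]
det(A) = (-1)^0 * (8) * (5) * (-269/20) = -538  (0 row swaps -> sign +1)

det(A) = -538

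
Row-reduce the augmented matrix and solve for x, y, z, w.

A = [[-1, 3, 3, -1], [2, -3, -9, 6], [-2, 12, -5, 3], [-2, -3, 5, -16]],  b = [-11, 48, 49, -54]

Forward elimination on [A|b]:
R2 <- R2 - (-2)*R1:  [  0   3  -3   4  26 ]
R3 <- R3 - (2)*R1:  [   0    6  -11    5   71 ]
R4 <- R4 - (2)*R1:  [   0   -9   -1  -14  -32 ]
R3 <- R3 - (2)*R2:  [  0   0  -5  -3  19 ]
R4 <- R4 - (-3)*R2:  [   0    0  -10   -2   46 ]
R4 <- R4 - (2)*R3:  [ 0  0  0  4  8 ]
Row echelon form:
[ -1  3   3  -1  |  -11 ]
[  0  3  -3   4  |   26 ]
[  0  0  -5  -3  |   19 ]
[  0  0   0   4  |    8 ]
Back-substitution:
w = (8) / 4 = 2
z = (19 - (-3)*(2)) / -5 = -5
y = (26 - (-3)*(-5) - (4)*(2)) / 3 = 1
x = (-11 - (3)*(1) - (3)*(-5) - (-1)*(2)) / -1 = -3

(-3, 1, -5, 2)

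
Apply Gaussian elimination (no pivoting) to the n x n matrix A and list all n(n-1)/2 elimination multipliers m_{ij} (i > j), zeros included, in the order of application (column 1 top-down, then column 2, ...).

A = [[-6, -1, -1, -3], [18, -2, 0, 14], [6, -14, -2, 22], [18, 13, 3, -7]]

multipliers: -3, -1, -3, 3, -2, -1

Forward elimination:
R2 <- R2 - (-3)*R1:  [  0  -5  -3   5 ]
R3 <- R3 - (-1)*R1:  [   0  -15   -3   19 ]
R4 <- R4 - (-3)*R1:  [   0   10    0  -16 ]
R3 <- R3 - (3)*R2:  [ 0  0  6  4 ]
R4 <- R4 - (-2)*R2:  [  0   0  -6  -6 ]
R4 <- R4 - (-1)*R3:  [  0   0   0  -2 ]
Multipliers (in order of application): m_{21} = -3, m_{31} = -1, m_{41} = -3, m_{32} = 3, m_{42} = -2, m_{43} = -1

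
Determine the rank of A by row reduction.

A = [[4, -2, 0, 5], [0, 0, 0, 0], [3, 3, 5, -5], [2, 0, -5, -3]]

Row reduction:
R3 <- R3 - (3/4)*R1:  [     0    9/2      5  -35/4 ]
R4 <- R4 - (1/2)*R1:  [     0      1     -5  -11/2 ]
R2 <-> R3   (pivot in column 2 was zero)
[ 4   -2   0      5 ]
[ 0  9/2   5  -35/4 ]
[ 0    0   0      0 ]
[ 0    1  -5  -11/2 ]
R4 <- R4 - (2/9)*R2:  [     0      0  -55/9  -32/9 ]
R3 <-> R4   (pivot in column 3 was zero)
[ 4   -2      0      5 ]
[ 0  9/2      5  -35/4 ]
[ 0    0  -55/9  -32/9 ]
[ 0    0      0      0 ]
Row echelon form:
[ 4   -2      0      5 ]
[ 0  9/2      5  -35/4 ]
[ 0    0  -55/9  -32/9 ]
[ 0    0      0      0 ]
Nonzero rows / pivot columns: 3

rank(A) = 3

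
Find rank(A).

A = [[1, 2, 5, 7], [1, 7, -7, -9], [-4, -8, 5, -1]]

rank(A) = 3

Row reduction:
R2 <- R2 - (1)*R1:  [   0    5  -12  -16 ]
R3 <- R3 - (-4)*R1:  [  0   0  25  27 ]
Row echelon form:
[ 1  2    5    7 ]
[ 0  5  -12  -16 ]
[ 0  0   25   27 ]
Nonzero rows / pivot columns: 3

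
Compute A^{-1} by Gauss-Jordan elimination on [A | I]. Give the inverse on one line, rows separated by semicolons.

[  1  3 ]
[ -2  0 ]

inverse = [0 -1/2; 1/3 1/6]

Gauss-Jordan on [A | I]:
R2 <- R2 - (-2)*R1:  [ 0  6  |  2  1 ]
R2 <- (1/6)*R2:  [   0    1  |  1/3  1/6 ]
R1 <- R1 - (3)*R2:  [    1     0  |     0  -1/2 ]
Right block of [I | A^{-1}] is the inverse:
[   0  -1/2 ]
[ 1/3   1/6 ]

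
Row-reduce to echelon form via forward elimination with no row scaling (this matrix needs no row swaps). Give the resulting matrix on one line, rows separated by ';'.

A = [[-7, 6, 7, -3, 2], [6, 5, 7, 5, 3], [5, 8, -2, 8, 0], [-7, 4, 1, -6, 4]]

Forward elimination:
R2 <- R2 - (-6/7)*R1:  [    0  71/7    13  17/7  33/7 ]
R3 <- R3 - (-5/7)*R1:  [    0  86/7     3  41/7  10/7 ]
R4 <- R4 - (1)*R1:  [  0  -2  -6  -3   2 ]
R3 <- R3 - (86/71)*R2:  [       0        0  -905/71   207/71  -304/71 ]
R4 <- R4 - (-14/71)*R2:  [       0        0  -244/71  -179/71   208/71 ]
R4 <- R4 - (244/905)*R3:  [         0          0          0  -2993/905   3696/905 ]
Row echelon form:
[ -7     6        7         -3         2 ]
[  0  71/7       13       17/7      33/7 ]
[  0     0  -905/71     207/71   -304/71 ]
[  0     0        0  -2993/905  3696/905 ]

REF = [-7 6 7 -3 2; 0 71/7 13 17/7 33/7; 0 0 -905/71 207/71 -304/71; 0 0 0 -2993/905 3696/905]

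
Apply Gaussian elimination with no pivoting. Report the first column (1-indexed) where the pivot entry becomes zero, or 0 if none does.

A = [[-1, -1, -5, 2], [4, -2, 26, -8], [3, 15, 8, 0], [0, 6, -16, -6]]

first zero-pivot column = 0

Naive forward elimination:
R2 <- R2 - (-4)*R1:  [  0  -6   6   0 ]
R3 <- R3 - (-3)*R1:  [  0  12  -7   6 ]
R3 <- R3 - (-2)*R2:  [ 0  0  5  6 ]
R4 <- R4 - (-1)*R2:  [   0    0  -10   -6 ]
R4 <- R4 - (-2)*R3:  [ 0  0  0  6 ]
All pivots nonzero; naive elimination completes without hitting a zero pivot.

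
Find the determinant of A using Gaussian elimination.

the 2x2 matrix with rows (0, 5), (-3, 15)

Forward elimination:
R1 <-> R2   (pivot in column 1 was zero)
[ -3  15 ]
[  0   5 ]
Upper-triangular form:
[ -3  15 ]
[  0   5 ]
det(A) = (-1)^1 * (-3) * (5) = 15  (1 row swap -> sign -1)

det(A) = 15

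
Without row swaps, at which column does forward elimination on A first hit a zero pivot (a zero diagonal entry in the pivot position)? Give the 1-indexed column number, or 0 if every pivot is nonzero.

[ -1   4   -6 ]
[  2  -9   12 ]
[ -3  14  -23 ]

Naive forward elimination:
R2 <- R2 - (-2)*R1:  [  0  -1   0 ]
R3 <- R3 - (3)*R1:  [  0   2  -5 ]
R3 <- R3 - (-2)*R2:  [  0   0  -5 ]
All pivots nonzero; naive elimination completes without hitting a zero pivot.

first zero-pivot column = 0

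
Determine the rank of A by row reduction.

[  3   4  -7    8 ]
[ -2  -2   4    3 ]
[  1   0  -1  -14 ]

Row reduction:
R2 <- R2 - (-2/3)*R1:  [    0   2/3  -2/3  25/3 ]
R3 <- R3 - (1/3)*R1:  [     0   -4/3    4/3  -50/3 ]
R3 <- R3 - (-2)*R2:  [ 0  0  0  0 ]
Row echelon form:
[ 3    4    -7     8 ]
[ 0  2/3  -2/3  25/3 ]
[ 0    0     0     0 ]
Nonzero rows / pivot columns: 2

rank(A) = 2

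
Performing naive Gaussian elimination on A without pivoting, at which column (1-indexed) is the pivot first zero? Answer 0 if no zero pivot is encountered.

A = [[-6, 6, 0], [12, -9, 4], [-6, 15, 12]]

Naive forward elimination:
R2 <- R2 - (-2)*R1:  [ 0  3  4 ]
R3 <- R3 - (1)*R1:  [  0   9  12 ]
R3 <- R3 - (3)*R2:  [ 0  0  0 ]
Matrix at this point:
[ -6  6  0 ]
[  0  3  4 ]
[  0  0  0 ]
Pivot entry (3,3) in the last row is zero and there are no rows below to swap with -> zero pivot in column 3 (A is singular).

first zero-pivot column = 3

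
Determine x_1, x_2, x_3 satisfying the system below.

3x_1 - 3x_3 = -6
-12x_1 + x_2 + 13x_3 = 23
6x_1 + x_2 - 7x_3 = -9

(-4, 1, -2)

Forward elimination on [A|b]:
R2 <- R2 - (-4)*R1:  [  0   1   1  -1 ]
R3 <- R3 - (2)*R1:  [  0   1  -1   3 ]
R3 <- R3 - (1)*R2:  [  0   0  -2   4 ]
Row echelon form:
[ 3  0  -3  |  -6 ]
[ 0  1   1  |  -1 ]
[ 0  0  -2  |   4 ]
Back-substitution:
x_3 = (4) / -2 = -2
x_2 = (-1 - (1)*(-2)) / 1 = 1
x_1 = (-6 - (-3)*(-2)) / 3 = -4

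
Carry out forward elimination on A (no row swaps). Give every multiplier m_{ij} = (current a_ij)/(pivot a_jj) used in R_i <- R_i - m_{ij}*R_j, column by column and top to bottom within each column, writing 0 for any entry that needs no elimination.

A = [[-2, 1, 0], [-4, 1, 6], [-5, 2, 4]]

Forward elimination:
R2 <- R2 - (2)*R1:  [  0  -1   6 ]
R3 <- R3 - (5/2)*R1:  [    0  -1/2     4 ]
R3 <- R3 - (1/2)*R2:  [ 0  0  1 ]
Multipliers (in order of application): m_{21} = 2, m_{31} = 5/2, m_{32} = 1/2

multipliers: 2, 5/2, 1/2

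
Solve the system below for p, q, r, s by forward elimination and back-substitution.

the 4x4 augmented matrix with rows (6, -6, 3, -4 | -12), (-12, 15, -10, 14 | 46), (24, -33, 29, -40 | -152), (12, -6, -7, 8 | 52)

(-2, -4, -4, 3)

Forward elimination on [A|b]:
R2 <- R2 - (-2)*R1:  [  0   3  -4   6  22 ]
R3 <- R3 - (4)*R1:  [    0    -9    17   -24  -104 ]
R4 <- R4 - (2)*R1:  [   0    6  -13   16   76 ]
R3 <- R3 - (-3)*R2:  [   0    0    5   -6  -38 ]
R4 <- R4 - (2)*R2:  [  0   0  -5   4  32 ]
R4 <- R4 - (-1)*R3:  [  0   0   0  -2  -6 ]
Row echelon form:
[ 6  -6   3  -4  |  -12 ]
[ 0   3  -4   6  |   22 ]
[ 0   0   5  -6  |  -38 ]
[ 0   0   0  -2  |   -6 ]
Back-substitution:
s = (-6) / -2 = 3
r = (-38 - (-6)*(3)) / 5 = -4
q = (22 - (-4)*(-4) - (6)*(3)) / 3 = -4
p = (-12 - (-6)*(-4) - (3)*(-4) - (-4)*(3)) / 6 = -2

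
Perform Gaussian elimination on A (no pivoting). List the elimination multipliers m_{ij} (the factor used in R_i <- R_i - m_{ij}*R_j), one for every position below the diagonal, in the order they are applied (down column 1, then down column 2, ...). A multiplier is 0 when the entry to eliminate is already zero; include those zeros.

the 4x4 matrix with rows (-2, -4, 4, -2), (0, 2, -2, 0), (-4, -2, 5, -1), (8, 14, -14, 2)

multipliers: 0, 2, -4, 3, -1, 0

Forward elimination:
R2: entry in column 1 is already 0 -> m_{21} = 0 (no row operation needed)
R3 <- R3 - (2)*R1:  [  0   6  -3   3 ]
R4 <- R4 - (-4)*R1:  [  0  -2   2  -6 ]
R3 <- R3 - (3)*R2:  [ 0  0  3  3 ]
R4 <- R4 - (-1)*R2:  [  0   0   0  -6 ]
R4: entry in column 3 is already 0 -> m_{43} = 0 (no row operation needed)
Multipliers (in order of application): m_{21} = 0, m_{31} = 2, m_{41} = -4, m_{32} = 3, m_{42} = -1, m_{43} = 0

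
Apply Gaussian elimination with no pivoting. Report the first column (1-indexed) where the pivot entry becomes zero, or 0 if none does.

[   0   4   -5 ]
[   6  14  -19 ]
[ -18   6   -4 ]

Naive forward elimination:
Pivot entry (1,1) is zero but row 2 has 6 in column 1 -> naive elimination stops; a row interchange (e.g. R1 <-> R2) would be required here.

first zero-pivot column = 1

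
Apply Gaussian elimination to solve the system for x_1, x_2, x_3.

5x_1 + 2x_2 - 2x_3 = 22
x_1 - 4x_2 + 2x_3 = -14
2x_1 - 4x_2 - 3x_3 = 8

(2, 2, -4)

Forward elimination on [A|b]:
R2 <- R2 - (1/5)*R1:  [     0  -22/5   12/5  -92/5 ]
R3 <- R3 - (2/5)*R1:  [     0  -24/5  -11/5   -4/5 ]
R3 <- R3 - (12/11)*R2:  [      0       0  -53/11  212/11 ]
Row echelon form:
[ 5      2      -2  |      22 ]
[ 0  -22/5    12/5  |   -92/5 ]
[ 0      0  -53/11  |  212/11 ]
Back-substitution:
x_3 = (212/11) / (-53/11) = -4
x_2 = (-92/5 - (12/5)*(-4)) / (-22/5) = 2
x_1 = (22 - (2)*(2) - (-2)*(-4)) / 5 = 2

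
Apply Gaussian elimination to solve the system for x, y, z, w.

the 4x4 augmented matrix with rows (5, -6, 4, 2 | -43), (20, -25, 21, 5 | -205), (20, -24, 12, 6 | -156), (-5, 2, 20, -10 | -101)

Forward elimination on [A|b]:
R2 <- R2 - (4)*R1:  [   0   -1    5   -3  -33 ]
R3 <- R3 - (4)*R1:  [  0   0  -4  -2  16 ]
R4 <- R4 - (-1)*R1:  [    0    -4    24    -8  -144 ]
R4 <- R4 - (4)*R2:  [   0    0    4    4  -12 ]
R4 <- R4 - (-1)*R3:  [ 0  0  0  2  4 ]
Row echelon form:
[ 5  -6   4   2  |  -43 ]
[ 0  -1   5  -3  |  -33 ]
[ 0   0  -4  -2  |   16 ]
[ 0   0   0   2  |    4 ]
Back-substitution:
w = (4) / 2 = 2
z = (16 - (-2)*(2)) / -4 = -5
y = (-33 - (5)*(-5) - (-3)*(2)) / -1 = 2
x = (-43 - (-6)*(2) - (4)*(-5) - (2)*(2)) / 5 = -3

(-3, 2, -5, 2)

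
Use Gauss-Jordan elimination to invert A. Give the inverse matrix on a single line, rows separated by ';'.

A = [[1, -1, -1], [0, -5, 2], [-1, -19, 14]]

inverse = [32/25 -33/25 7/25; 2/25 -13/25 2/25; 1/5 -4/5 1/5]

Gauss-Jordan on [A | I]:
R3 <- R3 - (-1)*R1:  [   0  -20   13  |    1    0    1 ]
R2 <- (1/-5)*R2:  [    0     1  -2/5  |     0  -1/5     0 ]
R1 <- R1 - (-1)*R2:  [    1     0  -7/5  |     1  -1/5     0 ]
R3 <- R3 - (-20)*R2:  [  0   0   5  |   1  -4   1 ]
R3 <- (1/5)*R3:  [    0     0     1  |   1/5  -4/5   1/5 ]
R1 <- R1 - (-7/5)*R3:  [      1       0       0  |   32/25  -33/25    7/25 ]
R2 <- R2 - (-2/5)*R3:  [      0       1       0  |    2/25  -13/25    2/25 ]
Right block of [I | A^{-1}] is the inverse:
[ 32/25  -33/25  7/25 ]
[  2/25  -13/25  2/25 ]
[   1/5    -4/5   1/5 ]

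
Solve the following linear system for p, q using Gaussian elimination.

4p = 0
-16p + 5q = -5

(0, -1)

Forward elimination on [A|b]:
R2 <- R2 - (-4)*R1:  [  0   5  -5 ]
Row echelon form:
[ 4  0  |   0 ]
[ 0  5  |  -5 ]
Back-substitution:
q = (-5) / 5 = -1
p = (0) / 4 = 0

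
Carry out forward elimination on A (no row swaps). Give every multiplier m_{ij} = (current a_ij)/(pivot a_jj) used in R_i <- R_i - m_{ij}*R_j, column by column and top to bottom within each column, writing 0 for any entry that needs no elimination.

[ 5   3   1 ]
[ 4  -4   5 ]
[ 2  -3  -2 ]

multipliers: 4/5, 2/5, 21/32

Forward elimination:
R2 <- R2 - (4/5)*R1:  [     0  -32/5   21/5 ]
R3 <- R3 - (2/5)*R1:  [     0  -21/5  -12/5 ]
R3 <- R3 - (21/32)*R2:  [       0        0  -165/32 ]
Multipliers (in order of application): m_{21} = 4/5, m_{31} = 2/5, m_{32} = 21/32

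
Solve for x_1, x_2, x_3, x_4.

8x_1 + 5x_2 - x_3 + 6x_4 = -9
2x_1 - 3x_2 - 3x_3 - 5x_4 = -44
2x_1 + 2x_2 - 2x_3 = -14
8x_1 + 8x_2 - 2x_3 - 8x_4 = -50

(-4, 2, 5, 3)

Forward elimination on [A|b]:
R2 <- R2 - (1/4)*R1:  [      0   -17/4   -11/4   -13/2  -167/4 ]
R3 <- R3 - (1/4)*R1:  [     0    3/4   -7/4   -3/2  -47/4 ]
R4 <- R4 - (1)*R1:  [   0    3   -1  -14  -41 ]
R3 <- R3 - (-3/17)*R2:  [       0        0   -38/17   -45/17  -325/17 ]
R4 <- R4 - (-12/17)*R2:  [        0         0    -50/17   -316/17  -1198/17 ]
R4 <- R4 - (25/19)*R3:  [       0        0        0  -287/19  -861/19 ]
Row echelon form:
[ 8      5      -1        6  |       -9 ]
[ 0  -17/4   -11/4    -13/2  |   -167/4 ]
[ 0      0  -38/17   -45/17  |  -325/17 ]
[ 0      0       0  -287/19  |  -861/19 ]
Back-substitution:
x_4 = (-861/19) / (-287/19) = 3
x_3 = (-325/17 - (-45/17)*(3)) / (-38/17) = 5
x_2 = (-167/4 - (-11/4)*(5) - (-13/2)*(3)) / (-17/4) = 2
x_1 = (-9 - (5)*(2) - (-1)*(5) - (6)*(3)) / 8 = -4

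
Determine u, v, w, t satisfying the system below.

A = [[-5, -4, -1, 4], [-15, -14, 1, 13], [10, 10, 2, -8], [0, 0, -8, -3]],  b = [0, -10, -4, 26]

(4, -2, -4, 2)

Forward elimination on [A|b]:
R2 <- R2 - (3)*R1:  [   0   -2    4    1  -10 ]
R3 <- R3 - (-2)*R1:  [  0   2   0   0  -4 ]
R3 <- R3 - (-1)*R2:  [   0    0    4    1  -14 ]
R4 <- R4 - (-2)*R3:  [  0   0   0  -1  -2 ]
Row echelon form:
[ -5  -4  -1   4  |    0 ]
[  0  -2   4   1  |  -10 ]
[  0   0   4   1  |  -14 ]
[  0   0   0  -1  |   -2 ]
Back-substitution:
t = (-2) / -1 = 2
w = (-14 - (1)*(2)) / 4 = -4
v = (-10 - (4)*(-4) - (1)*(2)) / -2 = -2
u = (0 - (-4)*(-2) - (-1)*(-4) - (4)*(2)) / -5 = 4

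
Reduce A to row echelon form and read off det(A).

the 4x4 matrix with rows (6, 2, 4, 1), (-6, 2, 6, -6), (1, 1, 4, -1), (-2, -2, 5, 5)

det(A) = 224

Forward elimination:
R2 <- R2 - (-1)*R1:  [  0   4  10  -5 ]
R3 <- R3 - (1/6)*R1:  [    0   2/3  10/3  -7/6 ]
R4 <- R4 - (-1/3)*R1:  [    0  -4/3  19/3  16/3 ]
R3 <- R3 - (1/6)*R2:  [    0     0   5/3  -1/3 ]
R4 <- R4 - (-1/3)*R2:  [    0     0  29/3  11/3 ]
R4 <- R4 - (29/5)*R3:  [    0     0     0  28/5 ]
Upper-triangular form:
[ 6  2    4     1 ]
[ 0  4   10    -5 ]
[ 0  0  5/3  -1/3 ]
[ 0  0    0  28/5 ]
det(A) = (-1)^0 * (6) * (4) * (5/3) * (28/5) = 224  (0 row swaps -> sign +1)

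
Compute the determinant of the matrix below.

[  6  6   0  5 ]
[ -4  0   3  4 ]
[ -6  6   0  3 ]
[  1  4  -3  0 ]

det(A) = -396

Forward elimination:
R2 <- R2 - (-2/3)*R1:  [    0     4     3  22/3 ]
R3 <- R3 - (-1)*R1:  [  0  12   0   8 ]
R4 <- R4 - (1/6)*R1:  [    0     3    -3  -5/6 ]
R3 <- R3 - (3)*R2:  [   0    0   -9  -14 ]
R4 <- R4 - (3/4)*R2:  [     0      0  -21/4  -19/3 ]
R4 <- R4 - (7/12)*R3:  [    0     0     0  11/6 ]
Upper-triangular form:
[ 6  6   0     5 ]
[ 0  4   3  22/3 ]
[ 0  0  -9   -14 ]
[ 0  0   0  11/6 ]
det(A) = (-1)^0 * (6) * (4) * (-9) * (11/6) = -396  (0 row swaps -> sign +1)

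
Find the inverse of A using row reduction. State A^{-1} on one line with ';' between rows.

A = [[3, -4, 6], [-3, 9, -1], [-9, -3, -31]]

Gauss-Jordan on [A | I]:
R1 <- (1/3)*R1:  [    1  -4/3     2  |   1/3     0     0 ]
R2 <- R2 - (-3)*R1:  [ 0  5  5  |  1  1  0 ]
R3 <- R3 - (-9)*R1:  [   0  -15  -13  |    3    0    1 ]
R2 <- (1/5)*R2:  [   0    1    1  |  1/5  1/5    0 ]
R1 <- R1 - (-4/3)*R2:  [    1     0  10/3  |   3/5  4/15     0 ]
R3 <- R3 - (-15)*R2:  [ 0  0  2  |  6  3  1 ]
R3 <- (1/2)*R3:  [   0    0    1  |    3  3/2  1/2 ]
R1 <- R1 - (10/3)*R3:  [      1       0       0  |   -47/5  -71/15    -5/3 ]
R2 <- R2 - (1)*R3:  [      0       1       0  |   -14/5  -13/10    -1/2 ]
Right block of [I | A^{-1}] is the inverse:
[ -47/5  -71/15  -5/3 ]
[ -14/5  -13/10  -1/2 ]
[     3     3/2   1/2 ]

inverse = [-47/5 -71/15 -5/3; -14/5 -13/10 -1/2; 3 3/2 1/2]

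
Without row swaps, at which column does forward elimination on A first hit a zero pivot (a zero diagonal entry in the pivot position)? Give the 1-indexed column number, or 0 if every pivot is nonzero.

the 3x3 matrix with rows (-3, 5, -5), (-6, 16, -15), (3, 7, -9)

first zero-pivot column = 0

Naive forward elimination:
R2 <- R2 - (2)*R1:  [  0   6  -5 ]
R3 <- R3 - (-1)*R1:  [   0   12  -14 ]
R3 <- R3 - (2)*R2:  [  0   0  -4 ]
All pivots nonzero; naive elimination completes without hitting a zero pivot.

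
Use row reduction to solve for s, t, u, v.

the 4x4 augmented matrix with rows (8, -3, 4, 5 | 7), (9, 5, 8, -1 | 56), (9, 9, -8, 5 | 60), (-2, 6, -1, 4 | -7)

Forward elimination on [A|b]:
R2 <- R2 - (9/8)*R1:  [     0   67/8    7/2  -53/8  385/8 ]
R3 <- R3 - (9/8)*R1:  [     0   99/8  -25/2   -5/8  417/8 ]
R4 <- R4 - (-1/4)*R1:  [     0   21/4      0   21/4  -21/4 ]
R3 <- R3 - (99/67)*R2:  [        0         0  -1184/67    614/67  -1272/67 ]
R4 <- R4 - (42/67)*R2:  [        0         0   -147/67    630/67  -2373/67 ]
R4 <- R4 - (147/1184)*R3:  [         0          0          0   4893/592  -4893/148 ]
Row echelon form:
[ 8    -3         4         5  |          7 ]
[ 0  67/8       7/2     -53/8  |      385/8 ]
[ 0     0  -1184/67    614/67  |   -1272/67 ]
[ 0     0         0  4893/592  |  -4893/148 ]
Back-substitution:
v = (-4893/148) / (4893/592) = -4
u = (-1272/67 - (614/67)*(-4)) / (-1184/67) = -1
t = (385/8 - (7/2)*(-1) - (-53/8)*(-4)) / (67/8) = 3
s = (7 - (-3)*(3) - (4)*(-1) - (5)*(-4)) / 8 = 5

(5, 3, -1, -4)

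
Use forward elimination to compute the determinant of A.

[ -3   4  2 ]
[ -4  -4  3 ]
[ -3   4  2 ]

det(A) = 0

Forward elimination:
R2 <- R2 - (4/3)*R1:  [     0  -28/3    1/3 ]
R3 <- R3 - (1)*R1:  [ 0  0  0 ]
Upper-triangular form:
[ -3      4    2 ]
[  0  -28/3  1/3 ]
[  0      0    0 ]
det(A) = (-1)^0 * (-3) * (-28/3) * (0) = 0  (0 row swaps -> sign +1)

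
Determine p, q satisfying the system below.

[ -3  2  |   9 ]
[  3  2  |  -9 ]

(-3, 0)

Forward elimination on [A|b]:
R2 <- R2 - (-1)*R1:  [ 0  4  0 ]
Row echelon form:
[ -3  2  |  9 ]
[  0  4  |  0 ]
Back-substitution:
q = (0) / 4 = 0
p = (9 - (2)*(0)) / -3 = -3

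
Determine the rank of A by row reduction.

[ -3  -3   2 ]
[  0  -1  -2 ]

Row reduction:
Row echelon form:
[ -3  -3   2 ]
[  0  -1  -2 ]
Nonzero rows / pivot columns: 2

rank(A) = 2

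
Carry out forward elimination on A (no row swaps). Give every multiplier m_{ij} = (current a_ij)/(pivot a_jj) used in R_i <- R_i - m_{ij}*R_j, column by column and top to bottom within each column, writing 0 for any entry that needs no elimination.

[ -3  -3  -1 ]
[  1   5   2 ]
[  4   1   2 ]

Forward elimination:
R2 <- R2 - (-1/3)*R1:  [   0    4  5/3 ]
R3 <- R3 - (-4/3)*R1:  [   0   -3  2/3 ]
R3 <- R3 - (-3/4)*R2:  [     0      0  23/12 ]
Multipliers (in order of application): m_{21} = -1/3, m_{31} = -4/3, m_{32} = -3/4

multipliers: -1/3, -4/3, -3/4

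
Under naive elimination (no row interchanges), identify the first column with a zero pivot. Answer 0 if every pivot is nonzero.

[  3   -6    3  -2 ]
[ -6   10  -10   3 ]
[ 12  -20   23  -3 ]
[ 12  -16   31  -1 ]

Naive forward elimination:
R2 <- R2 - (-2)*R1:  [  0  -2  -4  -1 ]
R3 <- R3 - (4)*R1:  [  0   4  11   5 ]
R4 <- R4 - (4)*R1:  [  0   8  19   7 ]
R3 <- R3 - (-2)*R2:  [ 0  0  3  3 ]
R4 <- R4 - (-4)*R2:  [ 0  0  3  3 ]
R4 <- R4 - (1)*R3:  [ 0  0  0  0 ]
Matrix at this point:
[ 3  -6   3  -2 ]
[ 0  -2  -4  -1 ]
[ 0   0   3   3 ]
[ 0   0   0   0 ]
Pivot entry (4,4) in the last row is zero and there are no rows below to swap with -> zero pivot in column 4 (A is singular).

first zero-pivot column = 4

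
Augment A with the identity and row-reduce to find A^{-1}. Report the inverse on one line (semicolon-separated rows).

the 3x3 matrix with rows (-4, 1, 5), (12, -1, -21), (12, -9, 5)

Gauss-Jordan on [A | I]:
R1 <- (1/-4)*R1:  [    1  -1/4  -5/4  |  -1/4     0     0 ]
R2 <- R2 - (12)*R1:  [  0   2  -6  |   3   1   0 ]
R3 <- R3 - (12)*R1:  [  0  -6  20  |   3   0   1 ]
R2 <- (1/2)*R2:  [   0    1   -3  |  3/2  1/2    0 ]
R1 <- R1 - (-1/4)*R2:  [   1    0   -2  |  1/8  1/8    0 ]
R3 <- R3 - (-6)*R2:  [  0   0   2  |  12   3   1 ]
R3 <- (1/2)*R3:  [   0    0    1  |    6  3/2  1/2 ]
R1 <- R1 - (-2)*R3:  [    1     0     0  |  97/8  25/8     1 ]
R2 <- R2 - (-3)*R3:  [    0     1     0  |  39/2     5   3/2 ]
Right block of [I | A^{-1}] is the inverse:
[ 97/8  25/8    1 ]
[ 39/2     5  3/2 ]
[    6   3/2  1/2 ]

inverse = [97/8 25/8 1; 39/2 5 3/2; 6 3/2 1/2]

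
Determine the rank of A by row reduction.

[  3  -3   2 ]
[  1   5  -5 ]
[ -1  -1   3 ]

rank(A) = 3

Row reduction:
R2 <- R2 - (1/3)*R1:  [     0      6  -17/3 ]
R3 <- R3 - (-1/3)*R1:  [    0    -2  11/3 ]
R3 <- R3 - (-1/3)*R2:  [    0     0  16/9 ]
Row echelon form:
[ 3  -3      2 ]
[ 0   6  -17/3 ]
[ 0   0   16/9 ]
Nonzero rows / pivot columns: 3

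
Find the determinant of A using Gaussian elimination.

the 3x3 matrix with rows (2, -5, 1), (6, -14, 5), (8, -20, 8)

Forward elimination:
R2 <- R2 - (3)*R1:  [ 0  1  2 ]
R3 <- R3 - (4)*R1:  [ 0  0  4 ]
Upper-triangular form:
[ 2  -5  1 ]
[ 0   1  2 ]
[ 0   0  4 ]
det(A) = (-1)^0 * (2) * (1) * (4) = 8  (0 row swaps -> sign +1)

det(A) = 8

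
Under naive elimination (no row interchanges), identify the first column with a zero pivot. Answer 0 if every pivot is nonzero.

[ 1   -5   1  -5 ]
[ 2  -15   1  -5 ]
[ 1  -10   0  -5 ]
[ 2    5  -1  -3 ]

Naive forward elimination:
R2 <- R2 - (2)*R1:  [  0  -5  -1   5 ]
R3 <- R3 - (1)*R1:  [  0  -5  -1   0 ]
R4 <- R4 - (2)*R1:  [  0  15  -3   7 ]
R3 <- R3 - (1)*R2:  [  0   0   0  -5 ]
R4 <- R4 - (-3)*R2:  [  0   0  -6  22 ]
Matrix at this point:
[ 1  -5   1  -5 ]
[ 0  -5  -1   5 ]
[ 0   0   0  -5 ]
[ 0   0  -6  22 ]
Pivot entry (3,3) is zero but row 4 has -6 in column 3 -> naive elimination stops; a row interchange (e.g. R3 <-> R4) would be required here.

first zero-pivot column = 3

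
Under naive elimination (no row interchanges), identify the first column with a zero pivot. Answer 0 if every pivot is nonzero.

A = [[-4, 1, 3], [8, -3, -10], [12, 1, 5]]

Naive forward elimination:
R2 <- R2 - (-2)*R1:  [  0  -1  -4 ]
R3 <- R3 - (-3)*R1:  [  0   4  14 ]
R3 <- R3 - (-4)*R2:  [  0   0  -2 ]
All pivots nonzero; naive elimination completes without hitting a zero pivot.

first zero-pivot column = 0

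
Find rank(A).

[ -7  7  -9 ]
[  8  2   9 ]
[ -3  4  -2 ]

rank(A) = 3

Row reduction:
R2 <- R2 - (-8/7)*R1:  [    0    10  -9/7 ]
R3 <- R3 - (3/7)*R1:  [    0     1  13/7 ]
R3 <- R3 - (1/10)*R2:  [      0       0  139/70 ]
Row echelon form:
[ -7   7      -9 ]
[  0  10    -9/7 ]
[  0   0  139/70 ]
Nonzero rows / pivot columns: 3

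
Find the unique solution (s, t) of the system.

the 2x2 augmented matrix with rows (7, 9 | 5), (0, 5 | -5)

(2, -1)

Forward elimination on [A|b]:
Row echelon form:
[ 7  9  |   5 ]
[ 0  5  |  -5 ]
Back-substitution:
t = (-5) / 5 = -1
s = (5 - (9)*(-1)) / 7 = 2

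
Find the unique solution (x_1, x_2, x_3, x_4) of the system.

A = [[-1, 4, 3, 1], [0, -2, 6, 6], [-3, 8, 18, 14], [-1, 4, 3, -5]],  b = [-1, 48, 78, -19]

(4, -3, 4, 3)

Forward elimination on [A|b]:
R3 <- R3 - (3)*R1:  [  0  -4   9  11  81 ]
R4 <- R4 - (1)*R1:  [   0    0    0   -6  -18 ]
R3 <- R3 - (2)*R2:  [   0    0   -3   -1  -15 ]
Row echelon form:
[ -1   4   3   1  |   -1 ]
[  0  -2   6   6  |   48 ]
[  0   0  -3  -1  |  -15 ]
[  0   0   0  -6  |  -18 ]
Back-substitution:
x_4 = (-18) / -6 = 3
x_3 = (-15 - (-1)*(3)) / -3 = 4
x_2 = (48 - (6)*(4) - (6)*(3)) / -2 = -3
x_1 = (-1 - (4)*(-3) - (3)*(4) - (1)*(3)) / -1 = 4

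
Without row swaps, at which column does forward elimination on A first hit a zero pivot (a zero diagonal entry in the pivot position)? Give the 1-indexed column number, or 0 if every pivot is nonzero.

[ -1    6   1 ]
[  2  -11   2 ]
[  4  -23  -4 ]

first zero-pivot column = 0

Naive forward elimination:
R2 <- R2 - (-2)*R1:  [ 0  1  4 ]
R3 <- R3 - (-4)*R1:  [ 0  1  0 ]
R3 <- R3 - (1)*R2:  [  0   0  -4 ]
All pivots nonzero; naive elimination completes without hitting a zero pivot.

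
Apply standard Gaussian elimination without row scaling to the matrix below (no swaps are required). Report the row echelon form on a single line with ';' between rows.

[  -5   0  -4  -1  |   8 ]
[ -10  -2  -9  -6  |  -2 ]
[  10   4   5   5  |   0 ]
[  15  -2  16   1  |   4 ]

REF = [-5 0 -4 -1 8; 0 -2 -1 -4 -18; 0 0 -5 -5 -20; 0 0 0 -3 26]

Forward elimination:
R2 <- R2 - (2)*R1:  [   0   -2   -1   -4  -18 ]
R3 <- R3 - (-2)*R1:  [  0   4  -3   3  16 ]
R4 <- R4 - (-3)*R1:  [  0  -2   4  -2  28 ]
R3 <- R3 - (-2)*R2:  [   0    0   -5   -5  -20 ]
R4 <- R4 - (1)*R2:  [  0   0   5   2  46 ]
R4 <- R4 - (-1)*R3:  [  0   0   0  -3  26 ]
Row echelon form:
[ -5   0  -4  -1  |    8 ]
[  0  -2  -1  -4  |  -18 ]
[  0   0  -5  -5  |  -20 ]
[  0   0   0  -3  |   26 ]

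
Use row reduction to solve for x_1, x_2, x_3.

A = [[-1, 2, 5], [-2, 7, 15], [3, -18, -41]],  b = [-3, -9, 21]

(1, -1, 0)

Forward elimination on [A|b]:
R2 <- R2 - (2)*R1:  [  0   3   5  -3 ]
R3 <- R3 - (-3)*R1:  [   0  -12  -26   12 ]
R3 <- R3 - (-4)*R2:  [  0   0  -6   0 ]
Row echelon form:
[ -1  2   5  |  -3 ]
[  0  3   5  |  -3 ]
[  0  0  -6  |   0 ]
Back-substitution:
x_3 = (0) / -6 = 0
x_2 = (-3 - (5)*(0)) / 3 = -1
x_1 = (-3 - (2)*(-1) - (5)*(0)) / -1 = 1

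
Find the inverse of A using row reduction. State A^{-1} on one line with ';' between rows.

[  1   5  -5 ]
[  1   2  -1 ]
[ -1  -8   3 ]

Gauss-Jordan on [A | I]:
R2 <- R2 - (1)*R1:  [  0  -3   4  |  -1   1   0 ]
R3 <- R3 - (-1)*R1:  [  0  -3  -2  |   1   0   1 ]
R2 <- (1/-3)*R2:  [    0     1  -4/3  |   1/3  -1/3     0 ]
R1 <- R1 - (5)*R2:  [    1     0   5/3  |  -2/3   5/3     0 ]
R3 <- R3 - (-3)*R2:  [  0   0  -6  |   2  -1   1 ]
R3 <- (1/-6)*R3:  [    0     0     1  |  -1/3   1/6  -1/6 ]
R1 <- R1 - (5/3)*R3:  [     1      0      0  |   -1/9  25/18   5/18 ]
R2 <- R2 - (-4/3)*R3:  [    0     1     0  |  -1/9  -1/9  -2/9 ]
Right block of [I | A^{-1}] is the inverse:
[ -1/9  25/18  5/18 ]
[ -1/9   -1/9  -2/9 ]
[ -1/3    1/6  -1/6 ]

inverse = [-1/9 25/18 5/18; -1/9 -1/9 -2/9; -1/3 1/6 -1/6]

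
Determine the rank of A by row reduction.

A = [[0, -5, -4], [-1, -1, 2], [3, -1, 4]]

Row reduction:
R1 <-> R2   (pivot in column 1 was zero)
[ -1  -1   2 ]
[  0  -5  -4 ]
[  3  -1   4 ]
R3 <- R3 - (-3)*R1:  [  0  -4  10 ]
R3 <- R3 - (4/5)*R2:  [    0     0  66/5 ]
Row echelon form:
[ -1  -1     2 ]
[  0  -5    -4 ]
[  0   0  66/5 ]
Nonzero rows / pivot columns: 3

rank(A) = 3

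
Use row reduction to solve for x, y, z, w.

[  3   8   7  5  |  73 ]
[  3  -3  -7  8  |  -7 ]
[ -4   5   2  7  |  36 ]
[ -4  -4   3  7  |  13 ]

(2, 3, 4, 3)

Forward elimination on [A|b]:
R2 <- R2 - (1)*R1:  [   0  -11  -14    3  -80 ]
R3 <- R3 - (-4/3)*R1:  [     0   47/3   34/3   41/3  400/3 ]
R4 <- R4 - (-4/3)*R1:  [     0   20/3   37/3   41/3  331/3 ]
R3 <- R3 - (-47/33)*R2:  [       0        0  -284/33   592/33   640/33 ]
R4 <- R4 - (-20/33)*R2:  [       0        0   127/33   511/33  2041/33 ]
R4 <- R4 - (-127/284)*R3:  [       0        0        0  1669/71  5007/71 ]
Row echelon form:
[ 3    8        7        5  |       73 ]
[ 0  -11      -14        3  |      -80 ]
[ 0    0  -284/33   592/33  |   640/33 ]
[ 0    0        0  1669/71  |  5007/71 ]
Back-substitution:
w = (5007/71) / (1669/71) = 3
z = (640/33 - (592/33)*(3)) / (-284/33) = 4
y = (-80 - (-14)*(4) - (3)*(3)) / -11 = 3
x = (73 - (8)*(3) - (7)*(4) - (5)*(3)) / 3 = 2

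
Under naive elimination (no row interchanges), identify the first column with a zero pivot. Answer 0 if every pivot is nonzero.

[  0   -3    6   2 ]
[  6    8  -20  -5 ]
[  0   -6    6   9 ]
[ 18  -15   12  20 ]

first zero-pivot column = 1

Naive forward elimination:
Pivot entry (1,1) is zero but row 2 has 6 in column 1 -> naive elimination stops; a row interchange (e.g. R1 <-> R2) would be required here.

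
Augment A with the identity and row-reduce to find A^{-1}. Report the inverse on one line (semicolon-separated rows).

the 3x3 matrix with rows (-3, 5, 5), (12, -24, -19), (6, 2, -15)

Gauss-Jordan on [A | I]:
R1 <- (1/-3)*R1:  [    1  -5/3  -5/3  |  -1/3     0     0 ]
R2 <- R2 - (12)*R1:  [  0  -4   1  |   4   1   0 ]
R3 <- R3 - (6)*R1:  [  0  12  -5  |   2   0   1 ]
R2 <- (1/-4)*R2:  [    0     1  -1/4  |    -1  -1/4     0 ]
R1 <- R1 - (-5/3)*R2:  [      1       0  -25/12  |      -2   -5/12       0 ]
R3 <- R3 - (12)*R2:  [  0   0  -2  |  14   3   1 ]
R3 <- (1/-2)*R3:  [    0     0     1  |    -7  -3/2  -1/2 ]
R1 <- R1 - (-25/12)*R3:  [       1        0        0  |  -199/12   -85/24   -25/24 ]
R2 <- R2 - (-1/4)*R3:  [     0      1      0  |  -11/4   -5/8   -1/8 ]
Right block of [I | A^{-1}] is the inverse:
[ -199/12  -85/24  -25/24 ]
[   -11/4    -5/8    -1/8 ]
[      -7    -3/2    -1/2 ]

inverse = [-199/12 -85/24 -25/24; -11/4 -5/8 -1/8; -7 -3/2 -1/2]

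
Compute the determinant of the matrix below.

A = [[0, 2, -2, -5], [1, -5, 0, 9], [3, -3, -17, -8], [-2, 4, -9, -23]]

det(A) = -50

Forward elimination:
R1 <-> R2   (pivot in column 1 was zero)
[  1  -5    0    9 ]
[  0   2   -2   -5 ]
[  3  -3  -17   -8 ]
[ -2   4   -9  -23 ]
R3 <- R3 - (3)*R1:  [   0   12  -17  -35 ]
R4 <- R4 - (-2)*R1:  [  0  -6  -9  -5 ]
R3 <- R3 - (6)*R2:  [  0   0  -5  -5 ]
R4 <- R4 - (-3)*R2:  [   0    0  -15  -20 ]
R4 <- R4 - (3)*R3:  [  0   0   0  -5 ]
Upper-triangular form:
[ 1  -5   0   9 ]
[ 0   2  -2  -5 ]
[ 0   0  -5  -5 ]
[ 0   0   0  -5 ]
det(A) = (-1)^1 * (1) * (2) * (-5) * (-5) = -50  (1 row swap -> sign -1)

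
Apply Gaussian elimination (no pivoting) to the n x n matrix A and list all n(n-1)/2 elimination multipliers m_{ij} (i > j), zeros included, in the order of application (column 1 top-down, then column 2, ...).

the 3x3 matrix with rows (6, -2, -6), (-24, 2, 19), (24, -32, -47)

multipliers: -4, 4, 4

Forward elimination:
R2 <- R2 - (-4)*R1:  [  0  -6  -5 ]
R3 <- R3 - (4)*R1:  [   0  -24  -23 ]
R3 <- R3 - (4)*R2:  [  0   0  -3 ]
Multipliers (in order of application): m_{21} = -4, m_{31} = 4, m_{32} = 4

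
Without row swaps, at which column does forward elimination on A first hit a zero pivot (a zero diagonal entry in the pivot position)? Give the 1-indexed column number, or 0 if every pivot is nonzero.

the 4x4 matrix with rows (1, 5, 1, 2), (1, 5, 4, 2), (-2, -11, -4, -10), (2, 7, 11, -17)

first zero-pivot column = 2

Naive forward elimination:
R2 <- R2 - (1)*R1:  [ 0  0  3  0 ]
R3 <- R3 - (-2)*R1:  [  0  -1  -2  -6 ]
R4 <- R4 - (2)*R1:  [   0   -3    9  -21 ]
Matrix at this point:
[ 1   5   1    2 ]
[ 0   0   3    0 ]
[ 0  -1  -2   -6 ]
[ 0  -3   9  -21 ]
Pivot entry (2,2) is zero but row 3 has -1 in column 2 -> naive elimination stops; a row interchange (e.g. R2 <-> R3) would be required here.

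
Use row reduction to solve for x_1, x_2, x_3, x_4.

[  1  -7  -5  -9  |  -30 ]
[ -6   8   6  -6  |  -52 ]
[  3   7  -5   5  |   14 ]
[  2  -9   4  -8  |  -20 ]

(1, -2, 0, 5)

Forward elimination on [A|b]:
R2 <- R2 - (-6)*R1:  [    0   -34   -24   -60  -232 ]
R3 <- R3 - (3)*R1:  [   0   28   10   32  104 ]
R4 <- R4 - (2)*R1:  [  0   5  14  10  40 ]
R3 <- R3 - (-14/17)*R2:  [        0         0   -166/17   -296/17  -1480/17 ]
R4 <- R4 - (-5/34)*R2:  [      0       0  178/17   20/17  100/17 ]
R4 <- R4 - (-89/83)*R3:  [        0         0         0  -1452/83  -7260/83 ]
Row echelon form:
[ 1   -7       -5        -9  |       -30 ]
[ 0  -34      -24       -60  |      -232 ]
[ 0    0  -166/17   -296/17  |  -1480/17 ]
[ 0    0        0  -1452/83  |  -7260/83 ]
Back-substitution:
x_4 = (-7260/83) / (-1452/83) = 5
x_3 = (-1480/17 - (-296/17)*(5)) / (-166/17) = 0
x_2 = (-232 - (-24)*(0) - (-60)*(5)) / -34 = -2
x_1 = (-30 - (-7)*(-2) - (-5)*(0) - (-9)*(5)) / 1 = 1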